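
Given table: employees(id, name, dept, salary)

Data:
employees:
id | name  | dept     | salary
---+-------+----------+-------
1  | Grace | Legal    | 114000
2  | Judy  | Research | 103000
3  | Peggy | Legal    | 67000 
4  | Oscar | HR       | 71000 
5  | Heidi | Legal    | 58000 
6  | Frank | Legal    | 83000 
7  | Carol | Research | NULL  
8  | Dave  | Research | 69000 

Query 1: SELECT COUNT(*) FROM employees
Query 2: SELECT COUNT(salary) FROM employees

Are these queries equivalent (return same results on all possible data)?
No, not equivalent

Query 1 returns: [(8,)]
Query 2 returns: [(7,)]

Reason: COUNT(*) includes NULLs, COUNT(column) excludes them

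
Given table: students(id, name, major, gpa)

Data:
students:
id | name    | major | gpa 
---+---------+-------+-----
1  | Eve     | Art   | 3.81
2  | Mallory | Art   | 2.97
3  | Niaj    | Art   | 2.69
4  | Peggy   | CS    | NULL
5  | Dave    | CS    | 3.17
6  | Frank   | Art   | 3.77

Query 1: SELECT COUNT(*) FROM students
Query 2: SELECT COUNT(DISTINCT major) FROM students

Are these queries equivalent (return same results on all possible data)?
No, not equivalent

Query 1 returns: [(6,)]
Query 2 returns: [(2,)]

Reason: COUNT(*) counts rows, COUNT(DISTINCT major) counts unique majors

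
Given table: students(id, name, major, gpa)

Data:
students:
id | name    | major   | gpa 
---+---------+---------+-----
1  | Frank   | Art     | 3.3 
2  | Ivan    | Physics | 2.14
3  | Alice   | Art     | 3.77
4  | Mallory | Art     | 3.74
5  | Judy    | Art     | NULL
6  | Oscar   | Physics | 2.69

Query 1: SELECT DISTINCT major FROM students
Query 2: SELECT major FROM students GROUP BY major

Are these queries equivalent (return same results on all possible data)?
Yes, equivalent

Both queries return: [('Art',), ('Physics',)]

Reason: Both get unique majors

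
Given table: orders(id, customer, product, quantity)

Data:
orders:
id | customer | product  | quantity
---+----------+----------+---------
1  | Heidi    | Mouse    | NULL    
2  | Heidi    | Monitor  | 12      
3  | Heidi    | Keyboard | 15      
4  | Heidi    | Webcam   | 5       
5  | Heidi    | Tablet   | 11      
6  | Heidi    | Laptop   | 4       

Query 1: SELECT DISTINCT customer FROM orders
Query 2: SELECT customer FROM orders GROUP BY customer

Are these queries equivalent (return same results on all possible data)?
Yes, equivalent

Both queries return: [('Heidi',)]

Reason: Both get unique customers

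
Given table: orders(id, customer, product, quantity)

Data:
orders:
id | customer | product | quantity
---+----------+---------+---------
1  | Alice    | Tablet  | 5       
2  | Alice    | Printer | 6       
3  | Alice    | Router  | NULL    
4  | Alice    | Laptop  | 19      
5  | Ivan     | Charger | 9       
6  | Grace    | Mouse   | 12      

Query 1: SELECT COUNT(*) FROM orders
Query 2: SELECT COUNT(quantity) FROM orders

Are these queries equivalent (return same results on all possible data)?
No, not equivalent

Query 1 returns: [(6,)]
Query 2 returns: [(5,)]

Reason: COUNT(*) includes NULLs, COUNT(column) excludes them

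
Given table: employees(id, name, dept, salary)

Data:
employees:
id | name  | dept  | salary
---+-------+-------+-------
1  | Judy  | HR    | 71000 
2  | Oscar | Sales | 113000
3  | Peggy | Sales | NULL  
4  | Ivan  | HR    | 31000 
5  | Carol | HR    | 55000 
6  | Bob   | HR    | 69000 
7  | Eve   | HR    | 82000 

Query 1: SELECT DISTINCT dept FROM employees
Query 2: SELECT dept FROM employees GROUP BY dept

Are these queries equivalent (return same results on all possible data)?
Yes, equivalent

Both queries return: [('HR',), ('Sales',)]

Reason: Both get unique depts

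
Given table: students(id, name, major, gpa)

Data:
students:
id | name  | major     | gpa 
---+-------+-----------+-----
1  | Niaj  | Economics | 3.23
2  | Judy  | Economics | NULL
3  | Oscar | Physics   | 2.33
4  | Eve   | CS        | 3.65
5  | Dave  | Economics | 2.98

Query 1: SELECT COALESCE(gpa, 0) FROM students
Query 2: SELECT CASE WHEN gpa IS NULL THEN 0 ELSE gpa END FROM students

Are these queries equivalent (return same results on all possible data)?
Yes, equivalent

Both queries return: [(0,), (2.33,), (2.98,), (3.23,), (3.65,)]

Reason: COALESCE vs CASE for NULL handling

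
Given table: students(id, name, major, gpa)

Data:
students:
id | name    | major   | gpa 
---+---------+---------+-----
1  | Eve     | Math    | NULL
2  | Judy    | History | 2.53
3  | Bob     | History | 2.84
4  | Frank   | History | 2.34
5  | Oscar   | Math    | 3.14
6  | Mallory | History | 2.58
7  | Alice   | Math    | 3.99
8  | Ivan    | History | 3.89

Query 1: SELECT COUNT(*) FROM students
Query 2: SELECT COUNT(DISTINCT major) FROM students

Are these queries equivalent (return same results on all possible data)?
No, not equivalent

Query 1 returns: [(8,)]
Query 2 returns: [(2,)]

Reason: COUNT(*) counts rows, COUNT(DISTINCT major) counts unique majors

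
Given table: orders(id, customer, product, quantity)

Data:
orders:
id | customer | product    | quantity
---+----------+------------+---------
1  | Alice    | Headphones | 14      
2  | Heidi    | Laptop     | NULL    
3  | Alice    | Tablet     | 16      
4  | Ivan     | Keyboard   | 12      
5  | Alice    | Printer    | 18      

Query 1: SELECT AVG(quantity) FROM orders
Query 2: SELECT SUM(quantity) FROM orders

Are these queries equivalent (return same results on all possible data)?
No, not equivalent

Query 1 returns: [(15.0,)]
Query 2 returns: [(60,)]

Reason: AVG vs SUM give different aggregate values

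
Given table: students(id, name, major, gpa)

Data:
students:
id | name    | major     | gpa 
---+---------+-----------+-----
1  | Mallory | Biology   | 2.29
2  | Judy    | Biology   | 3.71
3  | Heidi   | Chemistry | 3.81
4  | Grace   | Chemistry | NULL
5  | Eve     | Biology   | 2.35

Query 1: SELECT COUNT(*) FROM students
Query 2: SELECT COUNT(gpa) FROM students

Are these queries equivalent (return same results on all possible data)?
No, not equivalent

Query 1 returns: [(5,)]
Query 2 returns: [(4,)]

Reason: COUNT(*) includes NULLs, COUNT(column) excludes them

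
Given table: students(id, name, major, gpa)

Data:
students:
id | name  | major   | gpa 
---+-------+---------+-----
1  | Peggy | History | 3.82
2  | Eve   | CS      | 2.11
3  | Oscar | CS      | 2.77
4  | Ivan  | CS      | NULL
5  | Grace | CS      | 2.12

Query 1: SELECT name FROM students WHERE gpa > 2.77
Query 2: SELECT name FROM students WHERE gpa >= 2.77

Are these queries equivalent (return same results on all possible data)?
No, not equivalent

Query 1 returns: [('Peggy',)]
Query 2 returns: [('Peggy',), ('Oscar',)]

Reason: > vs >= gives different results when gpa = 2.77 exists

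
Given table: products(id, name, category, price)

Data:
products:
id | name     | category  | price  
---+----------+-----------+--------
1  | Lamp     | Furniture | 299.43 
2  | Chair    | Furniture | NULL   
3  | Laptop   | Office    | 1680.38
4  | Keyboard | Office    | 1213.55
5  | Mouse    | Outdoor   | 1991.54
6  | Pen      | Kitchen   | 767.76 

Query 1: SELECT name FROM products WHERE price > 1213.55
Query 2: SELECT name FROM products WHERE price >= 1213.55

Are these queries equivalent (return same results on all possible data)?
No, not equivalent

Query 1 returns: [('Laptop',), ('Mouse',)]
Query 2 returns: [('Laptop',), ('Keyboard',), ('Mouse',)]

Reason: > vs >= gives different results when price = 1213.55 exists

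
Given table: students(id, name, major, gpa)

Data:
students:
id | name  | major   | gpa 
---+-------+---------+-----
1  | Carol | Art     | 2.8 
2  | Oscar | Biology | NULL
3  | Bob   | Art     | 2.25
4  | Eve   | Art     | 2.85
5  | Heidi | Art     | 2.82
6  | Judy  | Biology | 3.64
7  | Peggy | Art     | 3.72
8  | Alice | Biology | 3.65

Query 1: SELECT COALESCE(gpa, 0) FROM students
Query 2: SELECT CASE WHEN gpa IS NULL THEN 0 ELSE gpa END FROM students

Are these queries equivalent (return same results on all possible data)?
Yes, equivalent

Both queries return: [(0,), (2.25,), (2.8,), (2.82,), (2.85,), (3.64,), (3.65,), (3.72,)]

Reason: COALESCE vs CASE for NULL handling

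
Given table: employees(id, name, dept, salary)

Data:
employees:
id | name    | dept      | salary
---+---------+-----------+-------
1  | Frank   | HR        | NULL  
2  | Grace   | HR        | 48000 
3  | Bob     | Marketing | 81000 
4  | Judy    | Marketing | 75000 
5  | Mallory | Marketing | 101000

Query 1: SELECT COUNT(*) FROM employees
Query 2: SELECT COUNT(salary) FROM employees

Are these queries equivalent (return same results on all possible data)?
No, not equivalent

Query 1 returns: [(5,)]
Query 2 returns: [(4,)]

Reason: COUNT(*) includes NULLs, COUNT(column) excludes them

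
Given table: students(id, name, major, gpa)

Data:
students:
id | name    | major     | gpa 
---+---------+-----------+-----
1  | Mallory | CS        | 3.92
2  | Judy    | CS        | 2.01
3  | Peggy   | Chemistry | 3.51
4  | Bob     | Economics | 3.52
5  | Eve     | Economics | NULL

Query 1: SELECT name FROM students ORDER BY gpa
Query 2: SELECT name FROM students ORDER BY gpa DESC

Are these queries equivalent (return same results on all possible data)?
No, not equivalent

Query 1 returns: [('Eve',), ('Judy',), ('Peggy',), ('Bob',), ('Mallory',)]
Query 2 returns: [('Mallory',), ('Bob',), ('Peggy',), ('Judy',), ('Eve',)]

Reason: ASC vs DESC gives opposite ordering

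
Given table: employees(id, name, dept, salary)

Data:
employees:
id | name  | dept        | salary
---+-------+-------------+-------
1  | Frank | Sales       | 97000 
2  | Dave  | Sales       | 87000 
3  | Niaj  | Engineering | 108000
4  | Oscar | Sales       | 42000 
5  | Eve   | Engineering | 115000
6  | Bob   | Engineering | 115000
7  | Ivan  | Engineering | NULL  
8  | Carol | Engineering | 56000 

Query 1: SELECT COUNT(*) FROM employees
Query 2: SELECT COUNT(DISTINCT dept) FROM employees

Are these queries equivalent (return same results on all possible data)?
No, not equivalent

Query 1 returns: [(8,)]
Query 2 returns: [(2,)]

Reason: COUNT(*) counts rows, COUNT(DISTINCT dept) counts unique depts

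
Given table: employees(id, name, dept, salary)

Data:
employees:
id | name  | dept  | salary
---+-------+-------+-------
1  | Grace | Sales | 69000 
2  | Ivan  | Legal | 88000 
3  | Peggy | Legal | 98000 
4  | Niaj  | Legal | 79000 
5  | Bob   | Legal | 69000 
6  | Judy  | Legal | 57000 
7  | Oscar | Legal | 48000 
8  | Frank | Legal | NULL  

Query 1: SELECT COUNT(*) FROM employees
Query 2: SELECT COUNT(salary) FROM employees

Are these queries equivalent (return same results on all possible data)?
No, not equivalent

Query 1 returns: [(8,)]
Query 2 returns: [(7,)]

Reason: COUNT(*) includes NULLs, COUNT(column) excludes them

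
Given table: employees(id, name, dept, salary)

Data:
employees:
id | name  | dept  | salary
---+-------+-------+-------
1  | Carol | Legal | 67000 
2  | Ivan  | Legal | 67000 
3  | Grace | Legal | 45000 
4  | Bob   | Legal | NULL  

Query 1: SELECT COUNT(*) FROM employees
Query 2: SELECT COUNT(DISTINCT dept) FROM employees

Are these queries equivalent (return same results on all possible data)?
No, not equivalent

Query 1 returns: [(4,)]
Query 2 returns: [(1,)]

Reason: COUNT(*) counts rows, COUNT(DISTINCT dept) counts unique depts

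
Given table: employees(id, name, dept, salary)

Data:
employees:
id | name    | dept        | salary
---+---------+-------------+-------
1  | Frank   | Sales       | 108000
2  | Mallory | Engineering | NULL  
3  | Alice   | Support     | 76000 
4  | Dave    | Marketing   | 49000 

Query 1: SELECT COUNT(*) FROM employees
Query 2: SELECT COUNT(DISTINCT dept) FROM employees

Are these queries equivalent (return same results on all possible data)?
No, not equivalent

Query 1 returns: [(4,)]
Query 2 returns: [(4,)]

Reason: COUNT(*) counts rows, COUNT(DISTINCT dept) counts unique depts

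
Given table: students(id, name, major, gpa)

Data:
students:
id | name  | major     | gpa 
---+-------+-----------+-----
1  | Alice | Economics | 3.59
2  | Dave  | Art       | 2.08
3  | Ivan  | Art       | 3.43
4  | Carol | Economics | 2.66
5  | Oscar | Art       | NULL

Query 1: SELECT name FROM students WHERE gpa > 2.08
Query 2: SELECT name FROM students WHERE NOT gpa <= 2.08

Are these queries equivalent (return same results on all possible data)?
Yes, equivalent

Both queries return: [('Alice',), ('Carol',), ('Ivan',)]

Reason: Both filter gpa > 2.08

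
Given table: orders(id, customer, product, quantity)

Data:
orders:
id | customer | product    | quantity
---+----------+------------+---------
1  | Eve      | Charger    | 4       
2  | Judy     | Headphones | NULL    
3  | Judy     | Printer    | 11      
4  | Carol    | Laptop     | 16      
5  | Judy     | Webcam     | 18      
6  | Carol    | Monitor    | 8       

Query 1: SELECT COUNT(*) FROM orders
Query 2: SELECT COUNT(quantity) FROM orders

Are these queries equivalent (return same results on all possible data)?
No, not equivalent

Query 1 returns: [(6,)]
Query 2 returns: [(5,)]

Reason: COUNT(*) includes NULLs, COUNT(column) excludes them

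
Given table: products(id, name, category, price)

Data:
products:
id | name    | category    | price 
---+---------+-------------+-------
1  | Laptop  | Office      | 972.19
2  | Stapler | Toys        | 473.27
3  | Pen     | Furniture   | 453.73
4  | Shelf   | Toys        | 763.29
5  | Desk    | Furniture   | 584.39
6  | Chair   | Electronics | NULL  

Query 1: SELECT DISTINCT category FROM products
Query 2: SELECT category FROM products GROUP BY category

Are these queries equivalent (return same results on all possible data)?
Yes, equivalent

Both queries return: [('Electronics',), ('Furniture',), ('Office',), ('Toys',)]

Reason: Both get unique categorys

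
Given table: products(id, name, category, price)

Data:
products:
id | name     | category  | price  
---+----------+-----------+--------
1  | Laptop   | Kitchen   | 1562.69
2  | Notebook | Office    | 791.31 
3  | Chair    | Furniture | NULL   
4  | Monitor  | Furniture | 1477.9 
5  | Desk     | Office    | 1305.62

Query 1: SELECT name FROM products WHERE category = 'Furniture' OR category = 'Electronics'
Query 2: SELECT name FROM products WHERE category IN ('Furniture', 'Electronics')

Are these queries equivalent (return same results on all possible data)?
Yes, equivalent

Both queries return: [('Chair',), ('Monitor',)]

Reason: OR vs IN are equivalent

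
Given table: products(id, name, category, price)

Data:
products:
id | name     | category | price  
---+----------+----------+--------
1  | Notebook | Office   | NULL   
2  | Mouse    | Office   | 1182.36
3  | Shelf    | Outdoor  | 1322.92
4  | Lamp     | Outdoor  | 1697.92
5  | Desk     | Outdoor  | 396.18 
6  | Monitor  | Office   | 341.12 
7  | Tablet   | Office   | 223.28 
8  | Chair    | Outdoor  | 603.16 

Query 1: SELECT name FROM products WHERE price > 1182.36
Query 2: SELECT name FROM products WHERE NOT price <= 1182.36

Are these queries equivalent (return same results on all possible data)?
Yes, equivalent

Both queries return: [('Lamp',), ('Shelf',)]

Reason: Both filter price > 1182.36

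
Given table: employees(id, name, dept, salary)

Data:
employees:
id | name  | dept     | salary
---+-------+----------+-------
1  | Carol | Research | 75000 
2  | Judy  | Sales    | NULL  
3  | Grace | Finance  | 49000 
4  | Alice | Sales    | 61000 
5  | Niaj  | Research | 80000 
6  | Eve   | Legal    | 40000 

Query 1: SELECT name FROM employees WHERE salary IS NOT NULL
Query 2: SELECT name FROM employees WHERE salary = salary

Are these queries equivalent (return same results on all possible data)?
Yes, equivalent

Both queries return: [('Alice',), ('Carol',), ('Eve',), ('Grace',), ('Niaj',)]

Reason: IS NOT NULL vs self-equality (both exclude NULLs)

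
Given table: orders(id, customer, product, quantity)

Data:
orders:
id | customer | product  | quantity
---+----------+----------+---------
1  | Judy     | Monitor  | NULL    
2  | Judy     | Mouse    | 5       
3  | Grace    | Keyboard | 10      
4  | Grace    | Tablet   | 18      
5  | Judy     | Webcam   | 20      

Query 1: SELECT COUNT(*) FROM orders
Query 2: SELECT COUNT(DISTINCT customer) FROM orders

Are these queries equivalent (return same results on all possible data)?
No, not equivalent

Query 1 returns: [(5,)]
Query 2 returns: [(2,)]

Reason: COUNT(*) counts rows, COUNT(DISTINCT customer) counts unique customers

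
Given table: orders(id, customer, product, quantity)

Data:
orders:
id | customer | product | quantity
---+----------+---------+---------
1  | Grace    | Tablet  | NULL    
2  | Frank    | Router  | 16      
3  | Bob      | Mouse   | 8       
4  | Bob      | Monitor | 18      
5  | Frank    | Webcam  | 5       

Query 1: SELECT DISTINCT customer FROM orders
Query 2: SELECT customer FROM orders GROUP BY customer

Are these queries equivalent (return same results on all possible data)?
Yes, equivalent

Both queries return: [('Bob',), ('Frank',), ('Grace',)]

Reason: Both get unique customers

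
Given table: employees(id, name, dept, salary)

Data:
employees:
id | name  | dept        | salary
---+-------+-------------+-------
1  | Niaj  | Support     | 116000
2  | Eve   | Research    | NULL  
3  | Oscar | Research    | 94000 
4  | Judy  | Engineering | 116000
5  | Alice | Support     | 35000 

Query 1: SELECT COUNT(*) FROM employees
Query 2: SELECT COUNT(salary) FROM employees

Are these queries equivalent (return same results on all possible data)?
No, not equivalent

Query 1 returns: [(5,)]
Query 2 returns: [(4,)]

Reason: COUNT(*) includes NULLs, COUNT(column) excludes them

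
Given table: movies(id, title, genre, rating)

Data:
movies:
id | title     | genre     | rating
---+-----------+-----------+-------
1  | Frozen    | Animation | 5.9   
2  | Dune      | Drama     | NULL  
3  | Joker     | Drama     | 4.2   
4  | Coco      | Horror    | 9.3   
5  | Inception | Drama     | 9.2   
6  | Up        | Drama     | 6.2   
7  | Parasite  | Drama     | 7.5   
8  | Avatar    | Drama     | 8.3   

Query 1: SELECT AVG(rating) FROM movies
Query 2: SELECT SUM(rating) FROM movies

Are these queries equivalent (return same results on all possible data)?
No, not equivalent

Query 1 returns: [(7.228571428571429,)]
Query 2 returns: [(50.6,)]

Reason: AVG vs SUM give different aggregate values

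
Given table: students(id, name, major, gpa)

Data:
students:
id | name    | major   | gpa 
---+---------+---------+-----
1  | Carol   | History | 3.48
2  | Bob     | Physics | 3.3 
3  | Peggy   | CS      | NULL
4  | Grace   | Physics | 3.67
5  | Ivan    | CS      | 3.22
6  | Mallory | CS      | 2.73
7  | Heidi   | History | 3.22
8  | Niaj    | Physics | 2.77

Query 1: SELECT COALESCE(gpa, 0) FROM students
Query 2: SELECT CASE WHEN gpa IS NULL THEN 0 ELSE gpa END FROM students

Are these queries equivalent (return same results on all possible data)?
Yes, equivalent

Both queries return: [(0,), (2.73,), (2.77,), (3.22,), (3.22,), (3.3,), (3.48,), (3.67,)]

Reason: COALESCE vs CASE for NULL handling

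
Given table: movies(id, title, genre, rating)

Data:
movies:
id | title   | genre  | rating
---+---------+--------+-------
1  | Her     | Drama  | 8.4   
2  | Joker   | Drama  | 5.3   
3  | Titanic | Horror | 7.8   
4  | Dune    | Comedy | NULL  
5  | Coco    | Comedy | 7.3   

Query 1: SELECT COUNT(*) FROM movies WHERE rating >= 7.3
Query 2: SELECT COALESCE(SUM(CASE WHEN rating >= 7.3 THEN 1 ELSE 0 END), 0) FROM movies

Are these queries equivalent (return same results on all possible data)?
Yes, equivalent

Both queries return: [(3,)]

Reason: COUNT with WHERE vs conditional SUM (COALESCE handles empty-table NULL)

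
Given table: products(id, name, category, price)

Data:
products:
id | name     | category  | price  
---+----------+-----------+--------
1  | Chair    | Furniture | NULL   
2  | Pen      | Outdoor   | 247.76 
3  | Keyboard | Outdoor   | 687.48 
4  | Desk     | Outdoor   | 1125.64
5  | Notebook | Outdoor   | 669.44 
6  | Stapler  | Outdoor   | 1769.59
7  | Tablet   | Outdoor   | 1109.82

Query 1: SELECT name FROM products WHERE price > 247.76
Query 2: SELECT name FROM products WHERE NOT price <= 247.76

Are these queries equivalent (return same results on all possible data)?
Yes, equivalent

Both queries return: [('Desk',), ('Keyboard',), ('Notebook',), ('Stapler',), ('Tablet',)]

Reason: Both filter price > 247.76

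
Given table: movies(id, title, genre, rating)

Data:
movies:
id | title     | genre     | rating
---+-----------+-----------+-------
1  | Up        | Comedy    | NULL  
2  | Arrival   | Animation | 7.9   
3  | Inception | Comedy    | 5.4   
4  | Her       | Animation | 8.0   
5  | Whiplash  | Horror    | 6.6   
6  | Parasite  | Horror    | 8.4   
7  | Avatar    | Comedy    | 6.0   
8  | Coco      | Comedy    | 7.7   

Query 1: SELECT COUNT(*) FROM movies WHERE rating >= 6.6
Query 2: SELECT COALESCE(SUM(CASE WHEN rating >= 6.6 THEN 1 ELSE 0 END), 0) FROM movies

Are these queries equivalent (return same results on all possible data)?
Yes, equivalent

Both queries return: [(5,)]

Reason: COUNT with WHERE vs conditional SUM (COALESCE handles empty-table NULL)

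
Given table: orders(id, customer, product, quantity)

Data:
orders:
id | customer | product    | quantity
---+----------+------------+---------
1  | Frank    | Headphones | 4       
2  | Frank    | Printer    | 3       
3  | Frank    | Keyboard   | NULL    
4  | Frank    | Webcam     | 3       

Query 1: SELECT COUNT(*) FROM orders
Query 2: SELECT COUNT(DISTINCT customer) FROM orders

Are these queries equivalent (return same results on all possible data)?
No, not equivalent

Query 1 returns: [(4,)]
Query 2 returns: [(1,)]

Reason: COUNT(*) counts rows, COUNT(DISTINCT customer) counts unique customers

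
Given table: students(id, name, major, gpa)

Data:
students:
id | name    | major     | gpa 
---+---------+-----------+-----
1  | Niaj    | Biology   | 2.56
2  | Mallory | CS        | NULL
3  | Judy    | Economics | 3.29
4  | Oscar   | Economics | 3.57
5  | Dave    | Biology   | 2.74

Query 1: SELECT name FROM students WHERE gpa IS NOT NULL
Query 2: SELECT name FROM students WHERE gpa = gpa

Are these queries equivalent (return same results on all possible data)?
Yes, equivalent

Both queries return: [('Dave',), ('Judy',), ('Niaj',), ('Oscar',)]

Reason: IS NOT NULL vs self-equality (both exclude NULLs)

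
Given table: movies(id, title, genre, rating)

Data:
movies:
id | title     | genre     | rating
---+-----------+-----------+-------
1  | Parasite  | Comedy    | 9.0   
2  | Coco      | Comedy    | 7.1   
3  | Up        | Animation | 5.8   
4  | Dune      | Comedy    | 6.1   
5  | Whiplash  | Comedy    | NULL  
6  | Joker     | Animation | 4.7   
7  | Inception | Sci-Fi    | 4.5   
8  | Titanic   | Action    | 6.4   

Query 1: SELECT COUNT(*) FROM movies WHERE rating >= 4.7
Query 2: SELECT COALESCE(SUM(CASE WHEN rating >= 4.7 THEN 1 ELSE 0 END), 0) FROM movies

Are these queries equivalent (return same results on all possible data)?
Yes, equivalent

Both queries return: [(6,)]

Reason: COUNT with WHERE vs conditional SUM (COALESCE handles empty-table NULL)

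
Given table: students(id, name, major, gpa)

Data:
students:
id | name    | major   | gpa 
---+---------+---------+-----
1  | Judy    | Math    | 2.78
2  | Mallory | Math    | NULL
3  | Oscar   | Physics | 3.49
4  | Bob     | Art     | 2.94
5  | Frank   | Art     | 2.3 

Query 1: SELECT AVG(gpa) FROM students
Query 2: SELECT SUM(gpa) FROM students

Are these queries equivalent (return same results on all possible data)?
No, not equivalent

Query 1 returns: [(2.8775,)]
Query 2 returns: [(11.51,)]

Reason: AVG vs SUM give different aggregate values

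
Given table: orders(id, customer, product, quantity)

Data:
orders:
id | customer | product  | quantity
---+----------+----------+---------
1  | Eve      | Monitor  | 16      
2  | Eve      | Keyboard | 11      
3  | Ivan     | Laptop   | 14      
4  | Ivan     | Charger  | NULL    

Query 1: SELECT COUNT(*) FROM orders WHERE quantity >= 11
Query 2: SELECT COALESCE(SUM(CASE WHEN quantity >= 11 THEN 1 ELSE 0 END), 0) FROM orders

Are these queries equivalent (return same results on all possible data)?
Yes, equivalent

Both queries return: [(3,)]

Reason: COUNT with WHERE vs conditional SUM (COALESCE handles empty-table NULL)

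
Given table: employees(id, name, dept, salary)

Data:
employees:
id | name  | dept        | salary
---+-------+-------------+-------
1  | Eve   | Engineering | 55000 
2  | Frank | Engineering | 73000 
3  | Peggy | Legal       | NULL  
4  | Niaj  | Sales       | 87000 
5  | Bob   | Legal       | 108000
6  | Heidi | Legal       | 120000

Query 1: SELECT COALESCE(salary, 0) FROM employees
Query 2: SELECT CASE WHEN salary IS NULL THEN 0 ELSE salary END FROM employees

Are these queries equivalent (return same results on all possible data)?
Yes, equivalent

Both queries return: [(0,), (55000,), (73000,), (87000,), (108000,), (120000,)]

Reason: COALESCE vs CASE for NULL handling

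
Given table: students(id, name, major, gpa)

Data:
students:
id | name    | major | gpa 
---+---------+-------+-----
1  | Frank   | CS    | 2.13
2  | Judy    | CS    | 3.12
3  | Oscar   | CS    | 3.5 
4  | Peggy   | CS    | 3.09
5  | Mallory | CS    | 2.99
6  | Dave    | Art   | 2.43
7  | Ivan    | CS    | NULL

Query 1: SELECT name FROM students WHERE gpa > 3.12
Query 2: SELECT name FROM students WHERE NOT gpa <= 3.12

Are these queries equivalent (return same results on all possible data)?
Yes, equivalent

Both queries return: [('Oscar',)]

Reason: Both filter gpa > 3.12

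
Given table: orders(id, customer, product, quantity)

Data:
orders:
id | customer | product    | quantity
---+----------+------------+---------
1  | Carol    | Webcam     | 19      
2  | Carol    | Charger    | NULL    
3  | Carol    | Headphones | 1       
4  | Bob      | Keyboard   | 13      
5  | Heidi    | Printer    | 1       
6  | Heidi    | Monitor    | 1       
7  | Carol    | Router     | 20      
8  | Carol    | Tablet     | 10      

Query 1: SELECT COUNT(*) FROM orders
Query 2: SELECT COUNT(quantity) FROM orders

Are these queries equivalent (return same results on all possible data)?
No, not equivalent

Query 1 returns: [(8,)]
Query 2 returns: [(7,)]

Reason: COUNT(*) includes NULLs, COUNT(column) excludes them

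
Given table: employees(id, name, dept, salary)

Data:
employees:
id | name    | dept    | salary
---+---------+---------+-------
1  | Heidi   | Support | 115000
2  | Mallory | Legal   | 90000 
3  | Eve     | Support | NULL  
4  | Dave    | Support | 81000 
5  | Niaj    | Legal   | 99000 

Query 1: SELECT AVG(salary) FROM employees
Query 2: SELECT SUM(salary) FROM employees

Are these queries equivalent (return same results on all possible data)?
No, not equivalent

Query 1 returns: [(96250.0,)]
Query 2 returns: [(385000,)]

Reason: AVG vs SUM give different aggregate values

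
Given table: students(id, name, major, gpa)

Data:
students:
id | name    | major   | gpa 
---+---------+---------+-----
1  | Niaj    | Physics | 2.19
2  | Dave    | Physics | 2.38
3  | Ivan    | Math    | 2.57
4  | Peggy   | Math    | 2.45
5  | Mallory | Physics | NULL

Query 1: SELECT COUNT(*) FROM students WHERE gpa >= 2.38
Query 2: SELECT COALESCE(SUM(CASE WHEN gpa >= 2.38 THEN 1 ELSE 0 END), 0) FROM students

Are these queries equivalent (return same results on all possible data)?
Yes, equivalent

Both queries return: [(3,)]

Reason: COUNT with WHERE vs conditional SUM (COALESCE handles empty-table NULL)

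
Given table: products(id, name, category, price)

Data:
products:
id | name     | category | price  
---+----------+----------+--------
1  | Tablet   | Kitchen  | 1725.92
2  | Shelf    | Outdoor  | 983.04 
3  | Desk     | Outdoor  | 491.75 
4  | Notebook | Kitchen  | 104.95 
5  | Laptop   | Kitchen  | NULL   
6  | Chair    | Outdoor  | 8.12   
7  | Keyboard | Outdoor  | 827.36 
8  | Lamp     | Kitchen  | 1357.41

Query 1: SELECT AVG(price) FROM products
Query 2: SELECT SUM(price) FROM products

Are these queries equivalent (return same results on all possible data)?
No, not equivalent

Query 1 returns: [(785.5071428571429,)]
Query 2 returns: [(5498.55,)]

Reason: AVG vs SUM give different aggregate values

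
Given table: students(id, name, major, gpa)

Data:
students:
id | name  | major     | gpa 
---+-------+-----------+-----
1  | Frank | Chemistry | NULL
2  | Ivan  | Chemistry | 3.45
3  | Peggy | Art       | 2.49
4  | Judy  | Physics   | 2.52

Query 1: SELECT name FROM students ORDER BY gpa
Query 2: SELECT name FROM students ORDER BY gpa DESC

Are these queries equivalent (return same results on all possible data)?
No, not equivalent

Query 1 returns: [('Frank',), ('Peggy',), ('Judy',), ('Ivan',)]
Query 2 returns: [('Ivan',), ('Judy',), ('Peggy',), ('Frank',)]

Reason: ASC vs DESC gives opposite ordering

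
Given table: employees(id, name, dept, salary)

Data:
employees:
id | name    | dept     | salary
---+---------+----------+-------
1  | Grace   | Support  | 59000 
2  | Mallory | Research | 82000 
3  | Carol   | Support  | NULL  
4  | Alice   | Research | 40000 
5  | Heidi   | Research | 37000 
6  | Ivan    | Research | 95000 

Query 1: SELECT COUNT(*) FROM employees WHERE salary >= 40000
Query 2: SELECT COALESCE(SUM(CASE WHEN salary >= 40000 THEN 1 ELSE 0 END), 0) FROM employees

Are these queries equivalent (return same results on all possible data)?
Yes, equivalent

Both queries return: [(4,)]

Reason: COUNT with WHERE vs conditional SUM (COALESCE handles empty-table NULL)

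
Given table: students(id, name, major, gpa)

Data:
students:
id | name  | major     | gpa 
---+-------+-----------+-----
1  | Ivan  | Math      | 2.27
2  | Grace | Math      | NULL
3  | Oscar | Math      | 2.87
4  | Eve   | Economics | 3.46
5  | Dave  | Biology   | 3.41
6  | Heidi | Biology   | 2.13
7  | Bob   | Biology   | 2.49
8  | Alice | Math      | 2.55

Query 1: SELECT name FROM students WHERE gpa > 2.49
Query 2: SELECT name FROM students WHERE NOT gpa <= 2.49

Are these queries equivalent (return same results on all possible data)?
Yes, equivalent

Both queries return: [('Alice',), ('Dave',), ('Eve',), ('Oscar',)]

Reason: Both filter gpa > 2.49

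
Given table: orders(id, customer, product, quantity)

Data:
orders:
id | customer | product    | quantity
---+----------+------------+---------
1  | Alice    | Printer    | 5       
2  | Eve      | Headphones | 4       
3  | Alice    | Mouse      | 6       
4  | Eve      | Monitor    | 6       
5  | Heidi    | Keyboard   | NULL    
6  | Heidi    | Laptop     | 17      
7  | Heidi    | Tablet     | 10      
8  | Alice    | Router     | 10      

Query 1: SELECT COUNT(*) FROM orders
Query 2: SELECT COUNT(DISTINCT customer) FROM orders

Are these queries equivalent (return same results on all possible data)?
No, not equivalent

Query 1 returns: [(8,)]
Query 2 returns: [(3,)]

Reason: COUNT(*) counts rows, COUNT(DISTINCT customer) counts unique customers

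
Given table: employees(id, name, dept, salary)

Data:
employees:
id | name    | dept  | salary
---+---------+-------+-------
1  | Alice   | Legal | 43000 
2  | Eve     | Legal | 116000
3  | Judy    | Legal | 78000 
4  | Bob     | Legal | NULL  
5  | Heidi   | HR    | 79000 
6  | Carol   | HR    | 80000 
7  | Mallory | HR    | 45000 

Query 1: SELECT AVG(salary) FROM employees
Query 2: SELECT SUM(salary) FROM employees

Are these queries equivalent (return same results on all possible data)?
No, not equivalent

Query 1 returns: [(73500.0,)]
Query 2 returns: [(441000,)]

Reason: AVG vs SUM give different aggregate values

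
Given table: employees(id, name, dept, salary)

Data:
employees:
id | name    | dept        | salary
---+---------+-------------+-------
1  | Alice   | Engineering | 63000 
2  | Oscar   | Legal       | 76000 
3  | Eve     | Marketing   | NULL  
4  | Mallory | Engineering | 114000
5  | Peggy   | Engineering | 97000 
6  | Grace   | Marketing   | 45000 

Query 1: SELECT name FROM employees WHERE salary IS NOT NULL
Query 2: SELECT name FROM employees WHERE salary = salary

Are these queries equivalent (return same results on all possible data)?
Yes, equivalent

Both queries return: [('Alice',), ('Grace',), ('Mallory',), ('Oscar',), ('Peggy',)]

Reason: IS NOT NULL vs self-equality (both exclude NULLs)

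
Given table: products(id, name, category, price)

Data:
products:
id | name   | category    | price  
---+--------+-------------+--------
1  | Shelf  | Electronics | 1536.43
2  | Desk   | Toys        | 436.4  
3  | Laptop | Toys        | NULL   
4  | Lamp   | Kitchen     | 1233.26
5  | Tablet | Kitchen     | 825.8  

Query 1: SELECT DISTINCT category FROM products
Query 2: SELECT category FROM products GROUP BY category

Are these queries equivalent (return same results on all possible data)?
Yes, equivalent

Both queries return: [('Electronics',), ('Kitchen',), ('Toys',)]

Reason: Both get unique categorys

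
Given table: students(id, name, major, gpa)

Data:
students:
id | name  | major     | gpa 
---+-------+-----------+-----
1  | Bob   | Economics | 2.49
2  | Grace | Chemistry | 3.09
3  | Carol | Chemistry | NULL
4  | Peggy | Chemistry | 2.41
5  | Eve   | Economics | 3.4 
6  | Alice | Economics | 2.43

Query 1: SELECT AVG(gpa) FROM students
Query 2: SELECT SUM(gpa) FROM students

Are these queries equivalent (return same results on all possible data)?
No, not equivalent

Query 1 returns: [(2.7640000000000002,)]
Query 2 returns: [(13.82,)]

Reason: AVG vs SUM give different aggregate values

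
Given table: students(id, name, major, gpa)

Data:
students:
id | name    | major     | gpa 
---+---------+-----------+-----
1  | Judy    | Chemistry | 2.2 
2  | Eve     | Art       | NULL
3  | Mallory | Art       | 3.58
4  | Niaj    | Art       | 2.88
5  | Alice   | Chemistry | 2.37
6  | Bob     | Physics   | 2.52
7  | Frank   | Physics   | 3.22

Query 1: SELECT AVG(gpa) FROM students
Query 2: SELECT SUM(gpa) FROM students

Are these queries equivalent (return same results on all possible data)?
No, not equivalent

Query 1 returns: [(2.795,)]
Query 2 returns: [(16.77,)]

Reason: AVG vs SUM give different aggregate values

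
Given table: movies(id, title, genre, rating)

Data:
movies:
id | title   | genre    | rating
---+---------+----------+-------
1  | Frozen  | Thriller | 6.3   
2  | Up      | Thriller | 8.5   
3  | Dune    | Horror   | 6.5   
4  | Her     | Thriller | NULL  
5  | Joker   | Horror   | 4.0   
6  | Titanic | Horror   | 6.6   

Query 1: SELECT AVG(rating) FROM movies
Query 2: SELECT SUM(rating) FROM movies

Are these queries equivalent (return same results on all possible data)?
No, not equivalent

Query 1 returns: [(6.38,)]
Query 2 returns: [(31.9,)]

Reason: AVG vs SUM give different aggregate values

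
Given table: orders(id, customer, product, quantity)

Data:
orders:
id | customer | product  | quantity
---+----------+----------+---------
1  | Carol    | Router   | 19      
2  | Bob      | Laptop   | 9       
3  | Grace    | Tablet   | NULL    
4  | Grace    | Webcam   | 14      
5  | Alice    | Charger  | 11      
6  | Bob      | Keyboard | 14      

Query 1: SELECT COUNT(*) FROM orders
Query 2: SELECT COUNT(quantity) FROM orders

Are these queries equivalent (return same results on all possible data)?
No, not equivalent

Query 1 returns: [(6,)]
Query 2 returns: [(5,)]

Reason: COUNT(*) includes NULLs, COUNT(column) excludes them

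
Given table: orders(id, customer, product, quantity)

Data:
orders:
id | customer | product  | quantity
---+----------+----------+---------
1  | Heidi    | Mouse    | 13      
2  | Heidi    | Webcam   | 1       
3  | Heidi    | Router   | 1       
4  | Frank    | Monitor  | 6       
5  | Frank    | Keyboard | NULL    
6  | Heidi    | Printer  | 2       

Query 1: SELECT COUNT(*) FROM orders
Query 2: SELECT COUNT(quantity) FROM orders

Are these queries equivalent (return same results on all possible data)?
No, not equivalent

Query 1 returns: [(6,)]
Query 2 returns: [(5,)]

Reason: COUNT(*) includes NULLs, COUNT(column) excludes them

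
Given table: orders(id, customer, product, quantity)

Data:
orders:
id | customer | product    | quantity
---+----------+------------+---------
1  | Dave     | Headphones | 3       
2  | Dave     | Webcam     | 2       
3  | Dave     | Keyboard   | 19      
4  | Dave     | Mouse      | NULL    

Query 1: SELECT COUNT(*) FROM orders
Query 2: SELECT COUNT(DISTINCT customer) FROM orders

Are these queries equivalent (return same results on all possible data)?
No, not equivalent

Query 1 returns: [(4,)]
Query 2 returns: [(1,)]

Reason: COUNT(*) counts rows, COUNT(DISTINCT customer) counts unique customers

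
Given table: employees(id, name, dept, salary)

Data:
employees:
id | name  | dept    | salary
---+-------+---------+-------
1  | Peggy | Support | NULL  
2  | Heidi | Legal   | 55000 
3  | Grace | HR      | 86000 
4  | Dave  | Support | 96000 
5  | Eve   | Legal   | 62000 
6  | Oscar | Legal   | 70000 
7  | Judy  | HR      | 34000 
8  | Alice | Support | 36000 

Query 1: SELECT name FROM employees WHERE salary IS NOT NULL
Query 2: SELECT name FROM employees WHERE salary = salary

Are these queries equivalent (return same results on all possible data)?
Yes, equivalent

Both queries return: [('Alice',), ('Dave',), ('Eve',), ('Grace',), ('Heidi',), ('Judy',), ('Oscar',)]

Reason: IS NOT NULL vs self-equality (both exclude NULLs)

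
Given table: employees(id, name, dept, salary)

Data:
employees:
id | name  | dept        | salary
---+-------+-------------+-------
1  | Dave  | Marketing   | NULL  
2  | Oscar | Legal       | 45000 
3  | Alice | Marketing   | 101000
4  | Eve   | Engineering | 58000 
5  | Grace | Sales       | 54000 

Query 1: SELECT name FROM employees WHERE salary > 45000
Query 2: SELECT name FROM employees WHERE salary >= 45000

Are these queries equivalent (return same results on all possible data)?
No, not equivalent

Query 1 returns: [('Alice',), ('Eve',), ('Grace',)]
Query 2 returns: [('Oscar',), ('Alice',), ('Eve',), ('Grace',)]

Reason: > vs >= gives different results when salary = 45000 exists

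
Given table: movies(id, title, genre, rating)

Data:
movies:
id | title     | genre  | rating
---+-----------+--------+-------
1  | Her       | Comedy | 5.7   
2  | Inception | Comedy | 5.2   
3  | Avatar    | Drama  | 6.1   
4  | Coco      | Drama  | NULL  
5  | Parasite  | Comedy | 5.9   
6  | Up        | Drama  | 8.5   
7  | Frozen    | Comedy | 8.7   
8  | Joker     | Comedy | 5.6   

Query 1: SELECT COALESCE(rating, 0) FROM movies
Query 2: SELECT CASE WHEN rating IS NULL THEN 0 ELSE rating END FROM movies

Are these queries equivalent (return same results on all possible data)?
Yes, equivalent

Both queries return: [(0,), (5.2,), (5.6,), (5.7,), (5.9,), (6.1,), (8.5,), (8.7,)]

Reason: COALESCE vs CASE for NULL handling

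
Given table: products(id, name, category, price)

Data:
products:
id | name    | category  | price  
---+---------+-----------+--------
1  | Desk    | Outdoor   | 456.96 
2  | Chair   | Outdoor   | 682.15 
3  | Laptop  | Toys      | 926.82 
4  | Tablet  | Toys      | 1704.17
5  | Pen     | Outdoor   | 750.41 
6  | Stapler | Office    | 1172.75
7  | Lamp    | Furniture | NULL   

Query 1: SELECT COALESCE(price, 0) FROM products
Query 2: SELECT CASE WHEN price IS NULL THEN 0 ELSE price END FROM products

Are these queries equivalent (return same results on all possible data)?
Yes, equivalent

Both queries return: [(0,), (456.96,), (682.15,), (750.41,), (926.82,), (1172.75,), (1704.17,)]

Reason: COALESCE vs CASE for NULL handling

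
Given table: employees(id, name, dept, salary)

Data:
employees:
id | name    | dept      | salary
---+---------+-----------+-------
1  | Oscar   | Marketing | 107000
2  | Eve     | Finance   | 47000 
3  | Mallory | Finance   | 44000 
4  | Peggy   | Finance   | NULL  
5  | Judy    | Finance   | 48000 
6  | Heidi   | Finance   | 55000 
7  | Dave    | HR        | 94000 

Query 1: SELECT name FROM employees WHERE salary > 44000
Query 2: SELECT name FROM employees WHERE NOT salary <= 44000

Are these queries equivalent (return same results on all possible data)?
Yes, equivalent

Both queries return: [('Dave',), ('Eve',), ('Heidi',), ('Judy',), ('Oscar',)]

Reason: Both filter salary > 44000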